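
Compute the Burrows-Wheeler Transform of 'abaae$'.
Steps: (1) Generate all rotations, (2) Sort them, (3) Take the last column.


Rotations (sorted):
  0: $abaae -> last char: e
  1: aae$ab -> last char: b
  2: abaae$ -> last char: $
  3: ae$aba -> last char: a
  4: baae$a -> last char: a
  5: e$abaa -> last char: a


BWT = eb$aaa


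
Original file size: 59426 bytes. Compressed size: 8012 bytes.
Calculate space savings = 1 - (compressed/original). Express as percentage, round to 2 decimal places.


ratio = compressed/original = 8012/59426 = 0.134823
savings = 1 - ratio = 1 - 0.134823 = 0.865177
as a percentage: 0.865177 * 100 = 86.52%

Space savings = 1 - 8012/59426 = 86.52%


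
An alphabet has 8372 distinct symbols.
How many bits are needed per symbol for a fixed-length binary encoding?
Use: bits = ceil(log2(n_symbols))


log2(8372) = 13.0314
Bracket: 2^13 = 8192 < 8372 <= 2^14 = 16384
So ceil(log2(8372)) = 14

bits = ceil(log2(8372)) = ceil(13.0314) = 14 bits


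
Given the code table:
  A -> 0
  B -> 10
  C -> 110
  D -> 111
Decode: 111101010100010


Decoding:
111 -> D
10 -> B
10 -> B
10 -> B
10 -> B
0 -> A
0 -> A
10 -> B


Result: DBBBBAAB


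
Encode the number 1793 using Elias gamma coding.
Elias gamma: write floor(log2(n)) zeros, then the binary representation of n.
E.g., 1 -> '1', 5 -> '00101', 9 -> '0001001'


num_bits = floor(log2(1793)) + 1 = 11
leading_zeros = num_bits - 1 = 10
binary(1793) = 11100000001

Elias gamma(1793) = '0000000000' + '11100000001' = 000000000011100000001 (21 bits)


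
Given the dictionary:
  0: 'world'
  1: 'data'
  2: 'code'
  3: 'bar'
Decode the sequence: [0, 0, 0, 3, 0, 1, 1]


Look up each index in the dictionary:
  0 -> 'world'
  0 -> 'world'
  0 -> 'world'
  3 -> 'bar'
  0 -> 'world'
  1 -> 'data'
  1 -> 'data'

Decoded: "world world world bar world data data"


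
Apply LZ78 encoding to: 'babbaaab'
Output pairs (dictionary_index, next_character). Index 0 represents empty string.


LZ78 encoding steps:
Dictionary: {0: ''}
Step 1: w='' (idx 0), next='b' -> output (0, 'b'), add 'b' as idx 1
Step 2: w='' (idx 0), next='a' -> output (0, 'a'), add 'a' as idx 2
Step 3: w='b' (idx 1), next='b' -> output (1, 'b'), add 'bb' as idx 3
Step 4: w='a' (idx 2), next='a' -> output (2, 'a'), add 'aa' as idx 4
Step 5: w='a' (idx 2), next='b' -> output (2, 'b'), add 'ab' as idx 5


Encoded: [(0, 'b'), (0, 'a'), (1, 'b'), (2, 'a'), (2, 'b')]


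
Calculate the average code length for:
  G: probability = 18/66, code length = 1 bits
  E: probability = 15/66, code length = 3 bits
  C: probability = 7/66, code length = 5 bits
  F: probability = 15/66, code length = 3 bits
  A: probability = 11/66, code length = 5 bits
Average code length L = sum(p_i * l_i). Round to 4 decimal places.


Weighted contributions p_i * l_i:
  G: (18/66) * 1 = 18/66
  E: (15/66) * 3 = 45/66
  C: (7/66) * 5 = 35/66
  F: (15/66) * 3 = 45/66
  A: (11/66) * 5 = 55/66
Sum = (18 + 45 + 35 + 45 + 55)/66 = 198/66

L = 198/66 = 3.0000 bits/symbol


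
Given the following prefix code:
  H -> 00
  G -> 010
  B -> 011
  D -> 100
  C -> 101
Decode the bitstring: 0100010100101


Decoding step by step:
Bits 010 -> G
Bits 00 -> H
Bits 101 -> C
Bits 00 -> H
Bits 101 -> C


Decoded message: GHCHC


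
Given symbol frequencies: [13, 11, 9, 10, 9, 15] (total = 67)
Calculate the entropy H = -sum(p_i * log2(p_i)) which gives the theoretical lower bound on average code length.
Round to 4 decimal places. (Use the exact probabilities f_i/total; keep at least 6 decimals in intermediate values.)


Per-symbol terms -p_i * log2(p_i) with p_i = f_i/67:
  p = 13/67 = 0.194030: log2(p) = -2.365649, -p*log2(p) = 0.459007
  p = 11/67 = 0.164179: log2(p) = -2.606658, -p*log2(p) = 0.427959
  p = 9/67 = 0.134328: log2(p) = -2.896164, -p*log2(p) = 0.389037
  p = 10/67 = 0.149254: log2(p) = -2.744161, -p*log2(p) = 0.409576
  p = 9/67 = 0.134328: log2(p) = -2.896164, -p*log2(p) = 0.389037
  p = 15/67 = 0.223881: log2(p) = -2.159199, -p*log2(p) = 0.483403
H = 0.459007 + 0.427959 + 0.389037 + 0.409576 + 0.389037 + 0.483403 = 2.558019

H = 2.558 bits/symbol


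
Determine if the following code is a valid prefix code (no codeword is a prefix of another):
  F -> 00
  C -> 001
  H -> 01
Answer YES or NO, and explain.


Checking each pair (does one codeword prefix another?):
  F='00' vs C='001': prefix -- VIOLATION

NO -- this is NOT a valid prefix code. F (00) is a prefix of C (001).


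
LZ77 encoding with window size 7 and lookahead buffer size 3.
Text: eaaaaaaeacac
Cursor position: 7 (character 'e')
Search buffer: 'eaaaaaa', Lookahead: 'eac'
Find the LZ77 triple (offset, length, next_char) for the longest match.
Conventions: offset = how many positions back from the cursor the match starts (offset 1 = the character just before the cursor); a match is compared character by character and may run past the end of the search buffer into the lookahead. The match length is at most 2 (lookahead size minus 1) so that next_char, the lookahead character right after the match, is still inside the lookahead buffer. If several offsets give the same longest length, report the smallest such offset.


Try each offset into the search buffer:
  offset=1 (pos 6, char 'a'): match length 0
  offset=2 (pos 5, char 'a'): match length 0
  offset=3 (pos 4, char 'a'): match length 0
  offset=4 (pos 3, char 'a'): match length 0
  offset=5 (pos 2, char 'a'): match length 0
  offset=6 (pos 1, char 'a'): match length 0
  offset=7 (pos 0, char 'e'): match length 2
Longest match has length 2 at offset 7.
next_char = character at position 7 + 2 = 9 -> 'c'

Best match: offset=7, length=2 (matching 'ea' starting at position 0)
LZ77 triple: (7, 2, 'c')


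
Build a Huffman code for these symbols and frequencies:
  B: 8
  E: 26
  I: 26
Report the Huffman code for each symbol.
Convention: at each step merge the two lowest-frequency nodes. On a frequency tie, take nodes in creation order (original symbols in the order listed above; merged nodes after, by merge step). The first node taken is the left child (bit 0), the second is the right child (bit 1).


Huffman tree construction:
Step 1: Merge B(8) + E(26) = 34
Step 2: Merge I(26) + (B+E)(34) = 60
Read each symbol's code off the tree from the root (left child = 0, right child = 1).

Codes:
  B: 10 (length 2)
  E: 11 (length 2)
  I: 0 (length 1)
Average code length: 94/60 = 1.5667 bits/symbol


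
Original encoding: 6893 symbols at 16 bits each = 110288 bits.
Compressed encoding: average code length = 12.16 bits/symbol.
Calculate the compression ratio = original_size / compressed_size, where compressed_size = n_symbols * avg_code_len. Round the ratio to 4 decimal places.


original_size = n_symbols * orig_bits = 6893 * 16 = 110288 bits
compressed_size = n_symbols * avg_code_len = 6893 * 12.16 = 83818.88 bits
ratio = original_size / compressed_size = 110288 / 83818.88 = 1.3158

Compression ratio = 1.3158


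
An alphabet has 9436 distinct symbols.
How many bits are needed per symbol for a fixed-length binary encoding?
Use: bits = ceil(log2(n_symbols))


log2(9436) = 13.204
Bracket: 2^13 = 8192 < 9436 <= 2^14 = 16384
So ceil(log2(9436)) = 14

bits = ceil(log2(9436)) = ceil(13.204) = 14 bits


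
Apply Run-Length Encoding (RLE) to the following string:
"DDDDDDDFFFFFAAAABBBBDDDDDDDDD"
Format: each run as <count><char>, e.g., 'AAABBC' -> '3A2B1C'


Scanning runs left to right:
  i=0: run of 'D' x 7 -> '7D'
  i=7: run of 'F' x 5 -> '5F'
  i=12: run of 'A' x 4 -> '4A'
  i=16: run of 'B' x 4 -> '4B'
  i=20: run of 'D' x 9 -> '9D'

RLE = 7D5F4A4B9D


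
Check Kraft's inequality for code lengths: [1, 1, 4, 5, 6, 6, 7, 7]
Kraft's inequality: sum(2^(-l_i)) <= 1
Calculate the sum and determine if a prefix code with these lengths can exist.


Sum = 2^(-1) + 2^(-1) + 2^(-4) + 2^(-5) + 2^(-6) + 2^(-6) + 2^(-7) + 2^(-7)
    = 0.5 + 0.5 + 0.0625 + 0.03125 + 0.015625 + 0.015625 + 0.0078125 + 0.0078125
    = 146/128 = 1.140625
Since 1.140625 > 1, Kraft's inequality is NOT satisfied.
A prefix code with these lengths CANNOT exist.

Kraft sum = 1.140625. Not satisfied.


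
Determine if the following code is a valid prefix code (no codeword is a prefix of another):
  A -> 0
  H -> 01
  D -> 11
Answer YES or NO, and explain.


Checking each pair (does one codeword prefix another?):
  A='0' vs H='01': prefix -- VIOLATION

NO -- this is NOT a valid prefix code. A (0) is a prefix of H (01).


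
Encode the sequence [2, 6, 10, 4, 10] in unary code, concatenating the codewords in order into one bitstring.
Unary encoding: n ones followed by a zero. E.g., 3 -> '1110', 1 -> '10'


Encode each number as n ones followed by a terminating 0:
  2 -> 110 (3 bits)
  6 -> 1111110 (7 bits)
  10 -> 11111111110 (11 bits)
  4 -> 11110 (5 bits)
  10 -> 11111111110 (11 bits)
Total length = 3 + 7 + 11 + 5 + 11 = 37 bits.

Unary([2, 6, 10, 4, 10]) = 1101111110111111111101111011111111110 (37 bits)


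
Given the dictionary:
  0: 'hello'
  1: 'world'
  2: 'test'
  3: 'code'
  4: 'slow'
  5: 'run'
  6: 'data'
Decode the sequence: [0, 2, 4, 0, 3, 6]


Look up each index in the dictionary:
  0 -> 'hello'
  2 -> 'test'
  4 -> 'slow'
  0 -> 'hello'
  3 -> 'code'
  6 -> 'data'

Decoded: "hello test slow hello code data"


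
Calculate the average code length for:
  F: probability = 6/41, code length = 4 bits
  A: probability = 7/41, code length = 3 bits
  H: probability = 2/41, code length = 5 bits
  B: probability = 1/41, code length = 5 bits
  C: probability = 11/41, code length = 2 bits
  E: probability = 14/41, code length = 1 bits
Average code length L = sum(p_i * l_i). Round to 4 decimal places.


Weighted contributions p_i * l_i:
  F: (6/41) * 4 = 24/41
  A: (7/41) * 3 = 21/41
  H: (2/41) * 5 = 10/41
  B: (1/41) * 5 = 5/41
  C: (11/41) * 2 = 22/41
  E: (14/41) * 1 = 14/41
Sum = (24 + 21 + 10 + 5 + 22 + 14)/41 = 96/41

L = 96/41 = 2.3415 bits/symbol


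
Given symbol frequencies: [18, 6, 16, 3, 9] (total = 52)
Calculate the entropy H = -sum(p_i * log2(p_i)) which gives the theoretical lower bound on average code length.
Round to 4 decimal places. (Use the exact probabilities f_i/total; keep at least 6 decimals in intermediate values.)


Per-symbol terms -p_i * log2(p_i) with p_i = f_i/52:
  p = 18/52 = 0.346154: log2(p) = -1.530515, -p*log2(p) = 0.529794
  p = 6/52 = 0.115385: log2(p) = -3.115477, -p*log2(p) = 0.359478
  p = 16/52 = 0.307692: log2(p) = -1.700440, -p*log2(p) = 0.523212
  p = 3/52 = 0.057692: log2(p) = -4.115477, -p*log2(p) = 0.237431
  p = 9/52 = 0.173077: log2(p) = -2.530515, -p*log2(p) = 0.437974
H = 0.529794 + 0.359478 + 0.523212 + 0.237431 + 0.437974 = 2.087889

H = 2.0879 bits/symbol


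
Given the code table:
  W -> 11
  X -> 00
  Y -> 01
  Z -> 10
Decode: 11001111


Decoding:
11 -> W
00 -> X
11 -> W
11 -> W


Result: WXWW


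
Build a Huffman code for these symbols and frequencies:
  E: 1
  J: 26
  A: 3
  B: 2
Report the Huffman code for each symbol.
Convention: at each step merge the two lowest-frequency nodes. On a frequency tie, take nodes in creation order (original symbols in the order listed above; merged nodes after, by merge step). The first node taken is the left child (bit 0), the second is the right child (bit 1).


Huffman tree construction:
Step 1: Merge E(1) + B(2) = 3
Step 2: Merge A(3) + (E+B)(3) = 6
Step 3: Merge (A+(E+B))(6) + J(26) = 32
Read each symbol's code off the tree from the root (left child = 0, right child = 1).

Codes:
  E: 010 (length 3)
  J: 1 (length 1)
  A: 00 (length 2)
  B: 011 (length 3)
Average code length: 41/32 = 1.2813 bits/symbol


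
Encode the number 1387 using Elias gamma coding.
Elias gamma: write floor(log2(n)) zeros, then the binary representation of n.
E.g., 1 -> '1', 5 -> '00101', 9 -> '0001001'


num_bits = floor(log2(1387)) + 1 = 11
leading_zeros = num_bits - 1 = 10
binary(1387) = 10101101011

Elias gamma(1387) = '0000000000' + '10101101011' = 000000000010101101011 (21 bits)


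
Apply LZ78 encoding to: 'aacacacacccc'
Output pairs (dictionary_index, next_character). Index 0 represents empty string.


LZ78 encoding steps:
Dictionary: {0: ''}
Step 1: w='' (idx 0), next='a' -> output (0, 'a'), add 'a' as idx 1
Step 2: w='a' (idx 1), next='c' -> output (1, 'c'), add 'ac' as idx 2
Step 3: w='ac' (idx 2), next='a' -> output (2, 'a'), add 'aca' as idx 3
Step 4: w='' (idx 0), next='c' -> output (0, 'c'), add 'c' as idx 4
Step 5: w='ac' (idx 2), next='c' -> output (2, 'c'), add 'acc' as idx 5
Step 6: w='c' (idx 4), next='c' -> output (4, 'c'), add 'cc' as idx 6


Encoded: [(0, 'a'), (1, 'c'), (2, 'a'), (0, 'c'), (2, 'c'), (4, 'c')]


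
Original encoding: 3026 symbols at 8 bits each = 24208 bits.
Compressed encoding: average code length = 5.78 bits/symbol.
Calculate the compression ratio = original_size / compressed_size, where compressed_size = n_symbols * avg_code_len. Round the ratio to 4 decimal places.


original_size = n_symbols * orig_bits = 3026 * 8 = 24208 bits
compressed_size = n_symbols * avg_code_len = 3026 * 5.78 = 17490.28 bits
ratio = original_size / compressed_size = 24208 / 17490.28 = 1.3841

Compression ratio = 1.3841


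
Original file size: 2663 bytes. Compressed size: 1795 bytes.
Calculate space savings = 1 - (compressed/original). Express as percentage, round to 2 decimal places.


ratio = compressed/original = 1795/2663 = 0.674052
savings = 1 - ratio = 1 - 0.674052 = 0.325948
as a percentage: 0.325948 * 100 = 32.59%

Space savings = 1 - 1795/2663 = 32.59%


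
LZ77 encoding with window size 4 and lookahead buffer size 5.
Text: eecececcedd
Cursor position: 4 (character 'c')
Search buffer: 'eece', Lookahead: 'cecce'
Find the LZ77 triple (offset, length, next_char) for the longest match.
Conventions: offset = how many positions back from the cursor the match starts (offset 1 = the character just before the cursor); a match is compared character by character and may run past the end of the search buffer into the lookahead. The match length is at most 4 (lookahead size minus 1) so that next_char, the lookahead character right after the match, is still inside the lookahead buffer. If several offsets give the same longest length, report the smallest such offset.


Try each offset into the search buffer:
  offset=1 (pos 3, char 'e'): match length 0
  offset=2 (pos 2, char 'c'): match length 3
  offset=3 (pos 1, char 'e'): match length 0
  offset=4 (pos 0, char 'e'): match length 0
Longest match has length 3 at offset 2.
next_char = character at position 4 + 3 = 7 -> 'c'

Best match: offset=2, length=3 (matching 'cec' starting at position 2)
LZ77 triple: (2, 3, 'c')


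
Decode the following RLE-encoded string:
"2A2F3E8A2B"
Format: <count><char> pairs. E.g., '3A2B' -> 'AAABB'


Expanding each <count><char> pair:
  2A -> 'AA'
  2F -> 'FF'
  3E -> 'EEE'
  8A -> 'AAAAAAAA'
  2B -> 'BB'

Decoded = AAFFEEEAAAAAAAABB


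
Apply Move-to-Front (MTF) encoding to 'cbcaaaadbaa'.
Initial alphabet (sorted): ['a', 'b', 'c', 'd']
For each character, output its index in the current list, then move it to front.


MTF encoding:
'c': index 2 in ['a', 'b', 'c', 'd'] -> ['c', 'a', 'b', 'd']
'b': index 2 in ['c', 'a', 'b', 'd'] -> ['b', 'c', 'a', 'd']
'c': index 1 in ['b', 'c', 'a', 'd'] -> ['c', 'b', 'a', 'd']
'a': index 2 in ['c', 'b', 'a', 'd'] -> ['a', 'c', 'b', 'd']
'a': index 0 in ['a', 'c', 'b', 'd'] -> ['a', 'c', 'b', 'd']
'a': index 0 in ['a', 'c', 'b', 'd'] -> ['a', 'c', 'b', 'd']
'a': index 0 in ['a', 'c', 'b', 'd'] -> ['a', 'c', 'b', 'd']
'd': index 3 in ['a', 'c', 'b', 'd'] -> ['d', 'a', 'c', 'b']
'b': index 3 in ['d', 'a', 'c', 'b'] -> ['b', 'd', 'a', 'c']
'a': index 2 in ['b', 'd', 'a', 'c'] -> ['a', 'b', 'd', 'c']
'a': index 0 in ['a', 'b', 'd', 'c'] -> ['a', 'b', 'd', 'c']


Output: [2, 2, 1, 2, 0, 0, 0, 3, 3, 2, 0]


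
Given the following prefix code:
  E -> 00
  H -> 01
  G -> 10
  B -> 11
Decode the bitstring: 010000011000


Decoding step by step:
Bits 01 -> H
Bits 00 -> E
Bits 00 -> E
Bits 01 -> H
Bits 10 -> G
Bits 00 -> E


Decoded message: HEEHGE


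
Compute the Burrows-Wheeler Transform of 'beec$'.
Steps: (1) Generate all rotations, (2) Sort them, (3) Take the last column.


Rotations (sorted):
  0: $beec -> last char: c
  1: beec$ -> last char: $
  2: c$bee -> last char: e
  3: ec$be -> last char: e
  4: eec$b -> last char: b


BWT = c$eeb


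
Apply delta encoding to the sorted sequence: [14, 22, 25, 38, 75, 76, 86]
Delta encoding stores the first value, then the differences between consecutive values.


First value: 14
Deltas:
  22 - 14 = 8
  25 - 22 = 3
  38 - 25 = 13
  75 - 38 = 37
  76 - 75 = 1
  86 - 76 = 10


Delta encoded: [14, 8, 3, 13, 37, 1, 10]


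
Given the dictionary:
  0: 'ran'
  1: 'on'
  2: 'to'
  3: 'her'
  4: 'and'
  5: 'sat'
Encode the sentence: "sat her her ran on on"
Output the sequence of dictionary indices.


Look up each word in the dictionary:
  'sat' -> 5
  'her' -> 3
  'her' -> 3
  'ran' -> 0
  'on' -> 1
  'on' -> 1

Encoded: [5, 3, 3, 0, 1, 1]


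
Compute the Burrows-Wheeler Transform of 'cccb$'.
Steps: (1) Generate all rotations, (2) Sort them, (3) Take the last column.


Rotations (sorted):
  0: $cccb -> last char: b
  1: b$ccc -> last char: c
  2: cb$cc -> last char: c
  3: ccb$c -> last char: c
  4: cccb$ -> last char: $


BWT = bccc$


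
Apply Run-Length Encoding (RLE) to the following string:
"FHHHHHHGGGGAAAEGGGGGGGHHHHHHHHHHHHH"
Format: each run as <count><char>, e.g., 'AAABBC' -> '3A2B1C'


Scanning runs left to right:
  i=0: run of 'F' x 1 -> '1F'
  i=1: run of 'H' x 6 -> '6H'
  i=7: run of 'G' x 4 -> '4G'
  i=11: run of 'A' x 3 -> '3A'
  i=14: run of 'E' x 1 -> '1E'
  i=15: run of 'G' x 7 -> '7G'
  i=22: run of 'H' x 13 -> '13H'

RLE = 1F6H4G3A1E7G13H


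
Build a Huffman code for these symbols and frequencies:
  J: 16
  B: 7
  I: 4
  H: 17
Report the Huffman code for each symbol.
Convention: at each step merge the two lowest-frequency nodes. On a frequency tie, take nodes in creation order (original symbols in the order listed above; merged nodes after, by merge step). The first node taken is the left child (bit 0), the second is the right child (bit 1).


Huffman tree construction:
Step 1: Merge I(4) + B(7) = 11
Step 2: Merge (I+B)(11) + J(16) = 27
Step 3: Merge H(17) + ((I+B)+J)(27) = 44
Read each symbol's code off the tree from the root (left child = 0, right child = 1).

Codes:
  J: 11 (length 2)
  B: 101 (length 3)
  I: 100 (length 3)
  H: 0 (length 1)
Average code length: 82/44 = 1.8636 bits/symbol


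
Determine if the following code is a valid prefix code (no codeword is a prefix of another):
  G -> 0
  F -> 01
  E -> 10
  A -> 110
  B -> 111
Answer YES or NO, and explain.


Checking each pair (does one codeword prefix another?):
  G='0' vs F='01': prefix -- VIOLATION

NO -- this is NOT a valid prefix code. G (0) is a prefix of F (01).


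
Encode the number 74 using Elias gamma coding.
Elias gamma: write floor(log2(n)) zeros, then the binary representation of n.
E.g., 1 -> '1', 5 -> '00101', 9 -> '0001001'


num_bits = floor(log2(74)) + 1 = 7
leading_zeros = num_bits - 1 = 6
binary(74) = 1001010

Elias gamma(74) = '000000' + '1001010' = 0000001001010 (13 bits)


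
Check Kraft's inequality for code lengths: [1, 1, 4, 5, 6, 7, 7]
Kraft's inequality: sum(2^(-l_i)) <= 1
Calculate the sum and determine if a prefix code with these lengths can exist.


Sum = 2^(-1) + 2^(-1) + 2^(-4) + 2^(-5) + 2^(-6) + 2^(-7) + 2^(-7)
    = 0.5 + 0.5 + 0.0625 + 0.03125 + 0.015625 + 0.0078125 + 0.0078125
    = 144/128 = 1.125
Since 1.125 > 1, Kraft's inequality is NOT satisfied.
A prefix code with these lengths CANNOT exist.

Kraft sum = 1.125. Not satisfied.


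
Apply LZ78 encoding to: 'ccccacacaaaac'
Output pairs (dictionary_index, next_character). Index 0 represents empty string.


LZ78 encoding steps:
Dictionary: {0: ''}
Step 1: w='' (idx 0), next='c' -> output (0, 'c'), add 'c' as idx 1
Step 2: w='c' (idx 1), next='c' -> output (1, 'c'), add 'cc' as idx 2
Step 3: w='c' (idx 1), next='a' -> output (1, 'a'), add 'ca' as idx 3
Step 4: w='ca' (idx 3), next='c' -> output (3, 'c'), add 'cac' as idx 4
Step 5: w='' (idx 0), next='a' -> output (0, 'a'), add 'a' as idx 5
Step 6: w='a' (idx 5), next='a' -> output (5, 'a'), add 'aa' as idx 6
Step 7: w='a' (idx 5), next='c' -> output (5, 'c'), add 'ac' as idx 7


Encoded: [(0, 'c'), (1, 'c'), (1, 'a'), (3, 'c'), (0, 'a'), (5, 'a'), (5, 'c')]


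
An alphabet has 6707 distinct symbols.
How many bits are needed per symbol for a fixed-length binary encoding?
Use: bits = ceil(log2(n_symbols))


log2(6707) = 12.7115
Bracket: 2^12 = 4096 < 6707 <= 2^13 = 8192
So ceil(log2(6707)) = 13

bits = ceil(log2(6707)) = ceil(12.7115) = 13 bits


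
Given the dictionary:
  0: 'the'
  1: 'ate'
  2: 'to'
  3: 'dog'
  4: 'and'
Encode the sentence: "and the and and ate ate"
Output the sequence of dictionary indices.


Look up each word in the dictionary:
  'and' -> 4
  'the' -> 0
  'and' -> 4
  'and' -> 4
  'ate' -> 1
  'ate' -> 1

Encoded: [4, 0, 4, 4, 1, 1]


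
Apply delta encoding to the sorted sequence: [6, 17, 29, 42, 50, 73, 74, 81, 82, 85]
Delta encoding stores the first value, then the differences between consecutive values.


First value: 6
Deltas:
  17 - 6 = 11
  29 - 17 = 12
  42 - 29 = 13
  50 - 42 = 8
  73 - 50 = 23
  74 - 73 = 1
  81 - 74 = 7
  82 - 81 = 1
  85 - 82 = 3


Delta encoded: [6, 11, 12, 13, 8, 23, 1, 7, 1, 3]


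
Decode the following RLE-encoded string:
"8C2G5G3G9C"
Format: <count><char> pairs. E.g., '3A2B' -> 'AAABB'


Expanding each <count><char> pair:
  8C -> 'CCCCCCCC'
  2G -> 'GG'
  5G -> 'GGGGG'
  3G -> 'GGG'
  9C -> 'CCCCCCCCC'

Decoded = CCCCCCCCGGGGGGGGGGCCCCCCCCC


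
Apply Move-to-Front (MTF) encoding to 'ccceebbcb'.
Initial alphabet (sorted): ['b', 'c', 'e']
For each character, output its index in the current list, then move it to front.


MTF encoding:
'c': index 1 in ['b', 'c', 'e'] -> ['c', 'b', 'e']
'c': index 0 in ['c', 'b', 'e'] -> ['c', 'b', 'e']
'c': index 0 in ['c', 'b', 'e'] -> ['c', 'b', 'e']
'e': index 2 in ['c', 'b', 'e'] -> ['e', 'c', 'b']
'e': index 0 in ['e', 'c', 'b'] -> ['e', 'c', 'b']
'b': index 2 in ['e', 'c', 'b'] -> ['b', 'e', 'c']
'b': index 0 in ['b', 'e', 'c'] -> ['b', 'e', 'c']
'c': index 2 in ['b', 'e', 'c'] -> ['c', 'b', 'e']
'b': index 1 in ['c', 'b', 'e'] -> ['b', 'c', 'e']


Output: [1, 0, 0, 2, 0, 2, 0, 2, 1]


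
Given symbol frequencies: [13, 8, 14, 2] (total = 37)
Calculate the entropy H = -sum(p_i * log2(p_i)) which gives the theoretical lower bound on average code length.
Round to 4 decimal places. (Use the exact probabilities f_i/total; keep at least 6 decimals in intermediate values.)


Per-symbol terms -p_i * log2(p_i) with p_i = f_i/37:
  p = 13/37 = 0.351351: log2(p) = -1.509014, -p*log2(p) = 0.530194
  p = 8/37 = 0.216216: log2(p) = -2.209453, -p*log2(p) = 0.477720
  p = 14/37 = 0.378378: log2(p) = -1.402098, -p*log2(p) = 0.530524
  p = 2/37 = 0.054054: log2(p) = -4.209453, -p*log2(p) = 0.227538
H = 0.530194 + 0.477720 + 0.530524 + 0.227538 = 1.765976

H = 1.766 bits/symbol


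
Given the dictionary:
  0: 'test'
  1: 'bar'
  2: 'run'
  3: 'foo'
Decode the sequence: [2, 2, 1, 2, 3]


Look up each index in the dictionary:
  2 -> 'run'
  2 -> 'run'
  1 -> 'bar'
  2 -> 'run'
  3 -> 'foo'

Decoded: "run run bar run foo"


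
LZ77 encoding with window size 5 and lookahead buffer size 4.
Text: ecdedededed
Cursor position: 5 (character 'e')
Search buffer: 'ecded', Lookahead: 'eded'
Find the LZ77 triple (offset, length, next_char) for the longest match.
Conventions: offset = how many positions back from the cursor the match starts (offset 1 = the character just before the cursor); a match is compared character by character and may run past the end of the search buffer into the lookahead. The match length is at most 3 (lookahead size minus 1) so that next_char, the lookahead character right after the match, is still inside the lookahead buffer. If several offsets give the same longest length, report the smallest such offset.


Try each offset into the search buffer:
  offset=1 (pos 4, char 'd'): match length 0
  offset=2 (pos 3, char 'e'): match length 3
  offset=3 (pos 2, char 'd'): match length 0
  offset=4 (pos 1, char 'c'): match length 0
  offset=5 (pos 0, char 'e'): match length 1
Longest match has length 3 at offset 2.
next_char = character at position 5 + 3 = 8 -> 'd'

Best match: offset=2, length=3 (matching 'ede' starting at position 3)
LZ77 triple: (2, 3, 'd')


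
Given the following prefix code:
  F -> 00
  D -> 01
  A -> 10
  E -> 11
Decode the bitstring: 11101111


Decoding step by step:
Bits 11 -> E
Bits 10 -> A
Bits 11 -> E
Bits 11 -> E


Decoded message: EAEE


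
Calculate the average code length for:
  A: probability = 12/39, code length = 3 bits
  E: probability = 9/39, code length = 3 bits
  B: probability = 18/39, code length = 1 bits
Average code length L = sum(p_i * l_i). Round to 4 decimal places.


Weighted contributions p_i * l_i:
  A: (12/39) * 3 = 36/39
  E: (9/39) * 3 = 27/39
  B: (18/39) * 1 = 18/39
Sum = (36 + 27 + 18)/39 = 81/39

L = 81/39 = 2.0769 bits/symbol


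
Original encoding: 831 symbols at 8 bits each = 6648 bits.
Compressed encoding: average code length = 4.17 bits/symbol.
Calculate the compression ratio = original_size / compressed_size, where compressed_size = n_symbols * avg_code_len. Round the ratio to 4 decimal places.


original_size = n_symbols * orig_bits = 831 * 8 = 6648 bits
compressed_size = n_symbols * avg_code_len = 831 * 4.17 = 3465.27 bits
ratio = original_size / compressed_size = 6648 / 3465.27 = 1.9185

Compression ratio = 1.9185


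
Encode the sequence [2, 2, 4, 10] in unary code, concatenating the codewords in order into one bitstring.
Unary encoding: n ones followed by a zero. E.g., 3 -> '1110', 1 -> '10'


Encode each number as n ones followed by a terminating 0:
  2 -> 110 (3 bits)
  2 -> 110 (3 bits)
  4 -> 11110 (5 bits)
  10 -> 11111111110 (11 bits)
Total length = 3 + 3 + 5 + 11 = 22 bits.

Unary([2, 2, 4, 10]) = 1101101111011111111110 (22 bits)


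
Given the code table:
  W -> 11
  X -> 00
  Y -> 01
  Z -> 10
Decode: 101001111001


Decoding:
10 -> Z
10 -> Z
01 -> Y
11 -> W
10 -> Z
01 -> Y


Result: ZZYWZY


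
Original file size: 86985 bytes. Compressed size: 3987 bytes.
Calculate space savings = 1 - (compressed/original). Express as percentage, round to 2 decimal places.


ratio = compressed/original = 3987/86985 = 0.045835
savings = 1 - ratio = 1 - 0.045835 = 0.954165
as a percentage: 0.954165 * 100 = 95.42%

Space savings = 1 - 3987/86985 = 95.42%


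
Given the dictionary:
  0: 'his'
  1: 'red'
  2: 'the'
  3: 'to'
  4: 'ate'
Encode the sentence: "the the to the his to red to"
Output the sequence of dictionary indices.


Look up each word in the dictionary:
  'the' -> 2
  'the' -> 2
  'to' -> 3
  'the' -> 2
  'his' -> 0
  'to' -> 3
  'red' -> 1
  'to' -> 3

Encoded: [2, 2, 3, 2, 0, 3, 1, 3]


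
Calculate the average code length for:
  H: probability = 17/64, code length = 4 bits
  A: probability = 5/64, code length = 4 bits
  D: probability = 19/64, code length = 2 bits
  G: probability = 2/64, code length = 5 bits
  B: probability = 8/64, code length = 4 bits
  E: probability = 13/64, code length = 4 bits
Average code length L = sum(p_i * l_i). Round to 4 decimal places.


Weighted contributions p_i * l_i:
  H: (17/64) * 4 = 68/64
  A: (5/64) * 4 = 20/64
  D: (19/64) * 2 = 38/64
  G: (2/64) * 5 = 10/64
  B: (8/64) * 4 = 32/64
  E: (13/64) * 4 = 52/64
Sum = (68 + 20 + 38 + 10 + 32 + 52)/64 = 220/64

L = 220/64 = 3.4375 bits/symbol


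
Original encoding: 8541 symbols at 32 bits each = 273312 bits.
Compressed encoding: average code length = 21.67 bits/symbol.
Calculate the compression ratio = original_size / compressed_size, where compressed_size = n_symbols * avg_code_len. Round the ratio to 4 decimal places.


original_size = n_symbols * orig_bits = 8541 * 32 = 273312 bits
compressed_size = n_symbols * avg_code_len = 8541 * 21.67 = 185083.47 bits
ratio = original_size / compressed_size = 273312 / 185083.47 = 1.4767

Compression ratio = 1.4767


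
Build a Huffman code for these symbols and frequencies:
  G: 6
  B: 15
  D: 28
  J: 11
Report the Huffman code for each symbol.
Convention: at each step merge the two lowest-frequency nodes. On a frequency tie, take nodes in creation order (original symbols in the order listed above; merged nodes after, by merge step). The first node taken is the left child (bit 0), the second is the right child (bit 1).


Huffman tree construction:
Step 1: Merge G(6) + J(11) = 17
Step 2: Merge B(15) + (G+J)(17) = 32
Step 3: Merge D(28) + (B+(G+J))(32) = 60
Read each symbol's code off the tree from the root (left child = 0, right child = 1).

Codes:
  G: 110 (length 3)
  B: 10 (length 2)
  D: 0 (length 1)
  J: 111 (length 3)
Average code length: 109/60 = 1.8167 bits/symbol


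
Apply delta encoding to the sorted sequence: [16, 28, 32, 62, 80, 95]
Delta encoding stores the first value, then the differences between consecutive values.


First value: 16
Deltas:
  28 - 16 = 12
  32 - 28 = 4
  62 - 32 = 30
  80 - 62 = 18
  95 - 80 = 15


Delta encoded: [16, 12, 4, 30, 18, 15]


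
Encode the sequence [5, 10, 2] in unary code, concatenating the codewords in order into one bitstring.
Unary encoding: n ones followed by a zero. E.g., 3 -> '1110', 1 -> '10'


Encode each number as n ones followed by a terminating 0:
  5 -> 111110 (6 bits)
  10 -> 11111111110 (11 bits)
  2 -> 110 (3 bits)
Total length = 6 + 11 + 3 = 20 bits.

Unary([5, 10, 2]) = 11111011111111110110 (20 bits)


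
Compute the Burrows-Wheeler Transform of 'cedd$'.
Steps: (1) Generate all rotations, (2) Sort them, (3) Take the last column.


Rotations (sorted):
  0: $cedd -> last char: d
  1: cedd$ -> last char: $
  2: d$ced -> last char: d
  3: dd$ce -> last char: e
  4: edd$c -> last char: c


BWT = d$dec


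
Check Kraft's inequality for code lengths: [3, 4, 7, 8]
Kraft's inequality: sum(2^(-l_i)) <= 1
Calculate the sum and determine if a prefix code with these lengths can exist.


Sum = 2^(-3) + 2^(-4) + 2^(-7) + 2^(-8)
    = 0.125 + 0.0625 + 0.0078125 + 0.00390625
    = 51/256 = 0.19921875
Since 0.19921875 <= 1, Kraft's inequality IS satisfied.
A prefix code with these lengths CAN exist.

Kraft sum = 0.19921875. Satisfied.


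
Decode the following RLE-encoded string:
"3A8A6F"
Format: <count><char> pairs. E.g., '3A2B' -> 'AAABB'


Expanding each <count><char> pair:
  3A -> 'AAA'
  8A -> 'AAAAAAAA'
  6F -> 'FFFFFF'

Decoded = AAAAAAAAAAAFFFFFF


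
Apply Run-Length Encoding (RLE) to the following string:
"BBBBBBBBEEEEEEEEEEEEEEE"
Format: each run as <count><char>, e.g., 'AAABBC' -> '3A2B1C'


Scanning runs left to right:
  i=0: run of 'B' x 8 -> '8B'
  i=8: run of 'E' x 15 -> '15E'

RLE = 8B15E


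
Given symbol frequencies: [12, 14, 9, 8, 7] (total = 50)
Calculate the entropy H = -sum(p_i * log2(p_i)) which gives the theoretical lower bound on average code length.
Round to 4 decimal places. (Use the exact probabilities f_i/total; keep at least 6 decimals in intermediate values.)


Per-symbol terms -p_i * log2(p_i) with p_i = f_i/50:
  p = 12/50 = 0.240000: log2(p) = -2.058894, -p*log2(p) = 0.494134
  p = 14/50 = 0.280000: log2(p) = -1.836501, -p*log2(p) = 0.514220
  p = 9/50 = 0.180000: log2(p) = -2.473931, -p*log2(p) = 0.445308
  p = 8/50 = 0.160000: log2(p) = -2.643856, -p*log2(p) = 0.423017
  p = 7/50 = 0.140000: log2(p) = -2.836501, -p*log2(p) = 0.397110
H = 0.494134 + 0.514220 + 0.445308 + 0.423017 + 0.397110 = 2.273789

H = 2.2738 bits/symbol


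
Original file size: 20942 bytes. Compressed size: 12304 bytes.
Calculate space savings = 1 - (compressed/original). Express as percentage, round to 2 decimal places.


ratio = compressed/original = 12304/20942 = 0.587527
savings = 1 - ratio = 1 - 0.587527 = 0.412473
as a percentage: 0.412473 * 100 = 41.25%

Space savings = 1 - 12304/20942 = 41.25%


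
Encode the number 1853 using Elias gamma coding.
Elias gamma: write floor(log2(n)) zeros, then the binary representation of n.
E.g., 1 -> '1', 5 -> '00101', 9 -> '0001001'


num_bits = floor(log2(1853)) + 1 = 11
leading_zeros = num_bits - 1 = 10
binary(1853) = 11100111101

Elias gamma(1853) = '0000000000' + '11100111101' = 000000000011100111101 (21 bits)


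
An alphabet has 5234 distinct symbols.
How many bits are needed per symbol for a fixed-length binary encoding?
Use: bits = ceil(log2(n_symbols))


log2(5234) = 12.3537
Bracket: 2^12 = 4096 < 5234 <= 2^13 = 8192
So ceil(log2(5234)) = 13

bits = ceil(log2(5234)) = ceil(12.3537) = 13 bits


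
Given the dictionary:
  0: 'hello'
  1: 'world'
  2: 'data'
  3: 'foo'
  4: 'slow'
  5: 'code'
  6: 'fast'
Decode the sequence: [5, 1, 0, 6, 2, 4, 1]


Look up each index in the dictionary:
  5 -> 'code'
  1 -> 'world'
  0 -> 'hello'
  6 -> 'fast'
  2 -> 'data'
  4 -> 'slow'
  1 -> 'world'

Decoded: "code world hello fast data slow world"


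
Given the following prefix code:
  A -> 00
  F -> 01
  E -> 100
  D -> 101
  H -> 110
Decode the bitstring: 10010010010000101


Decoding step by step:
Bits 100 -> E
Bits 100 -> E
Bits 100 -> E
Bits 100 -> E
Bits 00 -> A
Bits 101 -> D


Decoded message: EEEEAD


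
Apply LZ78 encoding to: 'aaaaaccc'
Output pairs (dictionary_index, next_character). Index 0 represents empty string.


LZ78 encoding steps:
Dictionary: {0: ''}
Step 1: w='' (idx 0), next='a' -> output (0, 'a'), add 'a' as idx 1
Step 2: w='a' (idx 1), next='a' -> output (1, 'a'), add 'aa' as idx 2
Step 3: w='aa' (idx 2), next='c' -> output (2, 'c'), add 'aac' as idx 3
Step 4: w='' (idx 0), next='c' -> output (0, 'c'), add 'c' as idx 4
Step 5: w='c' (idx 4), end of input -> output (4, '')


Encoded: [(0, 'a'), (1, 'a'), (2, 'c'), (0, 'c'), (4, '')]


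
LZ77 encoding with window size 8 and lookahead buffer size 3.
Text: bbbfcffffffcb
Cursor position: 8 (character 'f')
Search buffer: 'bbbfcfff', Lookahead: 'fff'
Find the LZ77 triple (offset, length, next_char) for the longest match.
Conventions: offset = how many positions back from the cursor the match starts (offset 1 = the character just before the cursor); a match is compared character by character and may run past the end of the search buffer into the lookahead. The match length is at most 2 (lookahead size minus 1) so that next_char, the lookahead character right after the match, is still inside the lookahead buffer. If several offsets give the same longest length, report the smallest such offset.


Try each offset into the search buffer:
  offset=1 (pos 7, char 'f'): match length 2
  offset=2 (pos 6, char 'f'): match length 2
  offset=3 (pos 5, char 'f'): match length 2
  offset=4 (pos 4, char 'c'): match length 0
  offset=5 (pos 3, char 'f'): match length 1
  offset=6 (pos 2, char 'b'): match length 0
  offset=7 (pos 1, char 'b'): match length 0
  offset=8 (pos 0, char 'b'): match length 0
Longest match has length 2, found at offsets 1, 2, 3; take the smallest, offset 1.
next_char = character at position 8 + 2 = 10 -> 'f'

Best match: offset=1, length=2 (matching 'ff' starting at position 7)
LZ77 triple: (1, 2, 'f')


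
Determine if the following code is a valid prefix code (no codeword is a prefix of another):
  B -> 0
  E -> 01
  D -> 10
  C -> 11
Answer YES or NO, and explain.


Checking each pair (does one codeword prefix another?):
  B='0' vs E='01': prefix -- VIOLATION

NO -- this is NOT a valid prefix code. B (0) is a prefix of E (01).


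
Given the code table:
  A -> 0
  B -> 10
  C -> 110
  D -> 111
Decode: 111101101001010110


Decoding:
111 -> D
10 -> B
110 -> C
10 -> B
0 -> A
10 -> B
10 -> B
110 -> C


Result: DBCBABBC


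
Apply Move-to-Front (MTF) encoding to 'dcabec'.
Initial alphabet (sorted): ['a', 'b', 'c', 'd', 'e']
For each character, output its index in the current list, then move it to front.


MTF encoding:
'd': index 3 in ['a', 'b', 'c', 'd', 'e'] -> ['d', 'a', 'b', 'c', 'e']
'c': index 3 in ['d', 'a', 'b', 'c', 'e'] -> ['c', 'd', 'a', 'b', 'e']
'a': index 2 in ['c', 'd', 'a', 'b', 'e'] -> ['a', 'c', 'd', 'b', 'e']
'b': index 3 in ['a', 'c', 'd', 'b', 'e'] -> ['b', 'a', 'c', 'd', 'e']
'e': index 4 in ['b', 'a', 'c', 'd', 'e'] -> ['e', 'b', 'a', 'c', 'd']
'c': index 3 in ['e', 'b', 'a', 'c', 'd'] -> ['c', 'e', 'b', 'a', 'd']


Output: [3, 3, 2, 3, 4, 3]


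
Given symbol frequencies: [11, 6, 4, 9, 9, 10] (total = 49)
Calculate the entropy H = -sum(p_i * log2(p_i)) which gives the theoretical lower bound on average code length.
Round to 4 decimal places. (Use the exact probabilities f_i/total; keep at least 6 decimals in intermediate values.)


Per-symbol terms -p_i * log2(p_i) with p_i = f_i/49:
  p = 11/49 = 0.224490: log2(p) = -2.155278, -p*log2(p) = 0.483838
  p = 6/49 = 0.122449: log2(p) = -3.029747, -p*log2(p) = 0.370989
  p = 4/49 = 0.081633: log2(p) = -3.614710, -p*log2(p) = 0.295078
  p = 9/49 = 0.183673: log2(p) = -2.444785, -p*log2(p) = 0.449042
  p = 9/49 = 0.183673: log2(p) = -2.444785, -p*log2(p) = 0.449042
  p = 10/49 = 0.204082: log2(p) = -2.292782, -p*log2(p) = 0.467915
H = 0.483838 + 0.370989 + 0.295078 + 0.449042 + 0.449042 + 0.467915 = 2.515904

H = 2.5159 bits/symbol


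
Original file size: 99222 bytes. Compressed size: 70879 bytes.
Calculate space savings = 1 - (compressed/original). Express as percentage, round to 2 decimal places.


ratio = compressed/original = 70879/99222 = 0.714348
savings = 1 - ratio = 1 - 0.714348 = 0.285652
as a percentage: 0.285652 * 100 = 28.57%

Space savings = 1 - 70879/99222 = 28.57%


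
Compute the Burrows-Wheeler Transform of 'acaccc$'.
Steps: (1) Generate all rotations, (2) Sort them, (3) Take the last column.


Rotations (sorted):
  0: $acaccc -> last char: c
  1: acaccc$ -> last char: $
  2: accc$ac -> last char: c
  3: c$acacc -> last char: c
  4: caccc$a -> last char: a
  5: cc$acac -> last char: c
  6: ccc$aca -> last char: a


BWT = c$ccaca


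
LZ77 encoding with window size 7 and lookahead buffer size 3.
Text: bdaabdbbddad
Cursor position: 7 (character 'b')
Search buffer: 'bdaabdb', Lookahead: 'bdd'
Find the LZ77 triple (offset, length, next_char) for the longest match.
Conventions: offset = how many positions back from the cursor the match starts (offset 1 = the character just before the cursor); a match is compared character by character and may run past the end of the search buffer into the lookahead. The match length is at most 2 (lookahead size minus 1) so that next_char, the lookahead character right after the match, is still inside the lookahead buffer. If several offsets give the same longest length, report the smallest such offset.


Try each offset into the search buffer:
  offset=1 (pos 6, char 'b'): match length 1
  offset=2 (pos 5, char 'd'): match length 0
  offset=3 (pos 4, char 'b'): match length 2
  offset=4 (pos 3, char 'a'): match length 0
  offset=5 (pos 2, char 'a'): match length 0
  offset=6 (pos 1, char 'd'): match length 0
  offset=7 (pos 0, char 'b'): match length 2
Longest match has length 2, found at offsets 3, 7; take the smallest, offset 3.
next_char = character at position 7 + 2 = 9 -> 'd'

Best match: offset=3, length=2 (matching 'bd' starting at position 4)
LZ77 triple: (3, 2, 'd')


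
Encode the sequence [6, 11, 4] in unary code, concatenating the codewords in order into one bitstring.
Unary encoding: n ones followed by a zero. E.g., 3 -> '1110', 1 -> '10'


Encode each number as n ones followed by a terminating 0:
  6 -> 1111110 (7 bits)
  11 -> 111111111110 (12 bits)
  4 -> 11110 (5 bits)
Total length = 7 + 12 + 5 = 24 bits.

Unary([6, 11, 4]) = 111111011111111111011110 (24 bits)


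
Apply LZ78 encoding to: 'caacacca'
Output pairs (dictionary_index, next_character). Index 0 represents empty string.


LZ78 encoding steps:
Dictionary: {0: ''}
Step 1: w='' (idx 0), next='c' -> output (0, 'c'), add 'c' as idx 1
Step 2: w='' (idx 0), next='a' -> output (0, 'a'), add 'a' as idx 2
Step 3: w='a' (idx 2), next='c' -> output (2, 'c'), add 'ac' as idx 3
Step 4: w='ac' (idx 3), next='c' -> output (3, 'c'), add 'acc' as idx 4
Step 5: w='a' (idx 2), end of input -> output (2, '')


Encoded: [(0, 'c'), (0, 'a'), (2, 'c'), (3, 'c'), (2, '')]
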